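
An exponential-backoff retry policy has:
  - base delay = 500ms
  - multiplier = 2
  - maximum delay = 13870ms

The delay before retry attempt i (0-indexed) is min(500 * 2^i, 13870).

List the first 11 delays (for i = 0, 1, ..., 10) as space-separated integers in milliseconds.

Computing each delay:
  i=0: min(500*2^0, 13870) = 500
  i=1: min(500*2^1, 13870) = 1000
  i=2: min(500*2^2, 13870) = 2000
  i=3: min(500*2^3, 13870) = 4000
  i=4: min(500*2^4, 13870) = 8000
  i=5: min(500*2^5, 13870) = 13870
  i=6: min(500*2^6, 13870) = 13870
  i=7: min(500*2^7, 13870) = 13870
  i=8: min(500*2^8, 13870) = 13870
  i=9: min(500*2^9, 13870) = 13870
  i=10: min(500*2^10, 13870) = 13870

Answer: 500 1000 2000 4000 8000 13870 13870 13870 13870 13870 13870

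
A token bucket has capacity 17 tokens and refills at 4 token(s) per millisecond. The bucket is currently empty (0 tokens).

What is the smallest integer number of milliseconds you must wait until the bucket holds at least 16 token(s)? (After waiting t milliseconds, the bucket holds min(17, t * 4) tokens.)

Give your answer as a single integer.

Need t * 4 >= 16, so t >= 16/4.
Smallest integer t = ceil(16/4) = 4.

Answer: 4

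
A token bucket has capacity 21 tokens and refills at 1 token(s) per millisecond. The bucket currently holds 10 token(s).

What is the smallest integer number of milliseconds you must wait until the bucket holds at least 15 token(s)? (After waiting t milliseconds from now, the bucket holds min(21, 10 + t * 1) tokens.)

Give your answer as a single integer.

Answer: 5

Derivation:
Need 10 + t * 1 >= 15, so t >= 5/1.
Smallest integer t = ceil(5/1) = 5.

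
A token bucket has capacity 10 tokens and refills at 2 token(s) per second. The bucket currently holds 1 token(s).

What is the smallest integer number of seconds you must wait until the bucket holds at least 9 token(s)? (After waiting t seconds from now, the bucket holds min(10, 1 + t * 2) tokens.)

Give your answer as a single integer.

Need 1 + t * 2 >= 9, so t >= 8/2.
Smallest integer t = ceil(8/2) = 4.

Answer: 4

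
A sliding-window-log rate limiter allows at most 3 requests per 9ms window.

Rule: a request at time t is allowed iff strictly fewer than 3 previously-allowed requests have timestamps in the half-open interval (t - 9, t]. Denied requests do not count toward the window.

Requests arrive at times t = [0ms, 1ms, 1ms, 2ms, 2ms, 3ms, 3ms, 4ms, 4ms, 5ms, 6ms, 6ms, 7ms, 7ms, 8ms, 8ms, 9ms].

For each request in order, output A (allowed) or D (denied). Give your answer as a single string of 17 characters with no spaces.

Answer: AAADDDDDDDDDDDDDA

Derivation:
Tracking allowed requests in the window:
  req#1 t=0ms: ALLOW
  req#2 t=1ms: ALLOW
  req#3 t=1ms: ALLOW
  req#4 t=2ms: DENY
  req#5 t=2ms: DENY
  req#6 t=3ms: DENY
  req#7 t=3ms: DENY
  req#8 t=4ms: DENY
  req#9 t=4ms: DENY
  req#10 t=5ms: DENY
  req#11 t=6ms: DENY
  req#12 t=6ms: DENY
  req#13 t=7ms: DENY
  req#14 t=7ms: DENY
  req#15 t=8ms: DENY
  req#16 t=8ms: DENY
  req#17 t=9ms: ALLOW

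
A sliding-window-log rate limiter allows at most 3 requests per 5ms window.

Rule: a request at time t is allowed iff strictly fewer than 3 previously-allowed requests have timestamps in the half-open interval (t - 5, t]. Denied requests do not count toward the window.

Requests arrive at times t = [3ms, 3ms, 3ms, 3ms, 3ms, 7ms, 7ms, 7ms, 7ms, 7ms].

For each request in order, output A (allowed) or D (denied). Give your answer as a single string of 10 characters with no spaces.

Tracking allowed requests in the window:
  req#1 t=3ms: ALLOW
  req#2 t=3ms: ALLOW
  req#3 t=3ms: ALLOW
  req#4 t=3ms: DENY
  req#5 t=3ms: DENY
  req#6 t=7ms: DENY
  req#7 t=7ms: DENY
  req#8 t=7ms: DENY
  req#9 t=7ms: DENY
  req#10 t=7ms: DENY

Answer: AAADDDDDDD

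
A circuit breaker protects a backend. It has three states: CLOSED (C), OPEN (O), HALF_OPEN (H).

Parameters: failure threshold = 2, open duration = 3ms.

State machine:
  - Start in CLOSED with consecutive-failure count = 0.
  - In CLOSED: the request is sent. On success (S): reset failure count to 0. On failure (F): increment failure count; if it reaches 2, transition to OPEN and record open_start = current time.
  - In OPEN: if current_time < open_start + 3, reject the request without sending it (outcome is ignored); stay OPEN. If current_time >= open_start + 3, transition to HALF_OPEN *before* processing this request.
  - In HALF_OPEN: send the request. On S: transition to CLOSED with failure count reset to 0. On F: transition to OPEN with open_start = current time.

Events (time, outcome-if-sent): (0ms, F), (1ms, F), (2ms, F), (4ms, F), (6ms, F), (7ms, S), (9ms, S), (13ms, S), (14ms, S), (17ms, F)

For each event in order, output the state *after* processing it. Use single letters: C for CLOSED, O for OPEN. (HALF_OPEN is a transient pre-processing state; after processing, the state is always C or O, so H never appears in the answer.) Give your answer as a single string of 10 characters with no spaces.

Answer: COOOOCCCCC

Derivation:
State after each event:
  event#1 t=0ms outcome=F: state=CLOSED
  event#2 t=1ms outcome=F: state=OPEN
  event#3 t=2ms outcome=F: state=OPEN
  event#4 t=4ms outcome=F: state=OPEN
  event#5 t=6ms outcome=F: state=OPEN
  event#6 t=7ms outcome=S: state=CLOSED
  event#7 t=9ms outcome=S: state=CLOSED
  event#8 t=13ms outcome=S: state=CLOSED
  event#9 t=14ms outcome=S: state=CLOSED
  event#10 t=17ms outcome=F: state=CLOSED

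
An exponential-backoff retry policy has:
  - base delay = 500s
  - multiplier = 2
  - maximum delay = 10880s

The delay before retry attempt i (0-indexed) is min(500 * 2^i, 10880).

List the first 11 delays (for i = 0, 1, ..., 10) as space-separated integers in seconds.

Answer: 500 1000 2000 4000 8000 10880 10880 10880 10880 10880 10880

Derivation:
Computing each delay:
  i=0: min(500*2^0, 10880) = 500
  i=1: min(500*2^1, 10880) = 1000
  i=2: min(500*2^2, 10880) = 2000
  i=3: min(500*2^3, 10880) = 4000
  i=4: min(500*2^4, 10880) = 8000
  i=5: min(500*2^5, 10880) = 10880
  i=6: min(500*2^6, 10880) = 10880
  i=7: min(500*2^7, 10880) = 10880
  i=8: min(500*2^8, 10880) = 10880
  i=9: min(500*2^9, 10880) = 10880
  i=10: min(500*2^10, 10880) = 10880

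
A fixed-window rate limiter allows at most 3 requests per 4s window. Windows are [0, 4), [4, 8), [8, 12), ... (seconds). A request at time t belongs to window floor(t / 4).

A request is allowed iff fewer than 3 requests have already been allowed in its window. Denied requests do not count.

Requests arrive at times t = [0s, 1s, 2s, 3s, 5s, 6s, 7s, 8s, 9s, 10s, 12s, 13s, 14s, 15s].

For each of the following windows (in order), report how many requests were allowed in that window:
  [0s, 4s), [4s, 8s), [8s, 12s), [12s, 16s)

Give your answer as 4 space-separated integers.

Processing requests:
  req#1 t=0s (window 0): ALLOW
  req#2 t=1s (window 0): ALLOW
  req#3 t=2s (window 0): ALLOW
  req#4 t=3s (window 0): DENY
  req#5 t=5s (window 1): ALLOW
  req#6 t=6s (window 1): ALLOW
  req#7 t=7s (window 1): ALLOW
  req#8 t=8s (window 2): ALLOW
  req#9 t=9s (window 2): ALLOW
  req#10 t=10s (window 2): ALLOW
  req#11 t=12s (window 3): ALLOW
  req#12 t=13s (window 3): ALLOW
  req#13 t=14s (window 3): ALLOW
  req#14 t=15s (window 3): DENY

Allowed counts by window: 3 3 3 3

Answer: 3 3 3 3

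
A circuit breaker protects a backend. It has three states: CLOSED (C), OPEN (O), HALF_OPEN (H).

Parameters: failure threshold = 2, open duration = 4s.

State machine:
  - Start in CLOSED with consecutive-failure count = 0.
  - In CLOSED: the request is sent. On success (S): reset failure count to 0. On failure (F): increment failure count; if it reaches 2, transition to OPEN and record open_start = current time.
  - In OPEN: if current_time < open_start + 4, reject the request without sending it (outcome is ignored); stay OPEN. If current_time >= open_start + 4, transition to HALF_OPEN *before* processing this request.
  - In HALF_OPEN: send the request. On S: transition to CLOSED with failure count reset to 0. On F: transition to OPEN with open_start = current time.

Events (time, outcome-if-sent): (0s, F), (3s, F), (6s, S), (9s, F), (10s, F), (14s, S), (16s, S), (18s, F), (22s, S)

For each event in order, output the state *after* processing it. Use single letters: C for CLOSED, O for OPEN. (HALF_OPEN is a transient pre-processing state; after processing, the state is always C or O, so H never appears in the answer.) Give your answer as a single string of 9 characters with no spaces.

State after each event:
  event#1 t=0s outcome=F: state=CLOSED
  event#2 t=3s outcome=F: state=OPEN
  event#3 t=6s outcome=S: state=OPEN
  event#4 t=9s outcome=F: state=OPEN
  event#5 t=10s outcome=F: state=OPEN
  event#6 t=14s outcome=S: state=CLOSED
  event#7 t=16s outcome=S: state=CLOSED
  event#8 t=18s outcome=F: state=CLOSED
  event#9 t=22s outcome=S: state=CLOSED

Answer: COOOOCCCC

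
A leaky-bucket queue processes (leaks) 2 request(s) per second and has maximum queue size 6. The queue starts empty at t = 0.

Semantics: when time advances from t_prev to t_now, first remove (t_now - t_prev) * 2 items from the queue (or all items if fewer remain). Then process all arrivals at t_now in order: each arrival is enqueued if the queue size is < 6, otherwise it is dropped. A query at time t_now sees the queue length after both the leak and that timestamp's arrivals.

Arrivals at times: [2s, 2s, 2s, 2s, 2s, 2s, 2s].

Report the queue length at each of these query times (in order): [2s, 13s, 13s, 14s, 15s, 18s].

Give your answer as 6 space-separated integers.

Answer: 6 0 0 0 0 0

Derivation:
Queue lengths at query times:
  query t=2s: backlog = 6
  query t=13s: backlog = 0
  query t=13s: backlog = 0
  query t=14s: backlog = 0
  query t=15s: backlog = 0
  query t=18s: backlog = 0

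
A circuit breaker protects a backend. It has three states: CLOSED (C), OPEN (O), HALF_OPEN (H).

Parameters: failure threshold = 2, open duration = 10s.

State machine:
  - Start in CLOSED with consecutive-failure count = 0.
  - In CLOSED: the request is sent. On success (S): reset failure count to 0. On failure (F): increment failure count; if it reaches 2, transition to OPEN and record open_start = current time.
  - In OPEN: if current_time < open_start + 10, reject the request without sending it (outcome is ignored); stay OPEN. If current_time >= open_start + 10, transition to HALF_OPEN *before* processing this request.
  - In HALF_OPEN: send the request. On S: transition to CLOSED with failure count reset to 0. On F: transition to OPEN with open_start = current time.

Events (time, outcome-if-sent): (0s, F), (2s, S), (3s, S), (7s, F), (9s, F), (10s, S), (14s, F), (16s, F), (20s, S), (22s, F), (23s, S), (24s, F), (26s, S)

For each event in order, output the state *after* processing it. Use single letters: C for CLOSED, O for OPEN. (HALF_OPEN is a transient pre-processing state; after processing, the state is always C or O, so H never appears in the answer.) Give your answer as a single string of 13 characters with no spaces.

Answer: CCCCOOOOCCCCC

Derivation:
State after each event:
  event#1 t=0s outcome=F: state=CLOSED
  event#2 t=2s outcome=S: state=CLOSED
  event#3 t=3s outcome=S: state=CLOSED
  event#4 t=7s outcome=F: state=CLOSED
  event#5 t=9s outcome=F: state=OPEN
  event#6 t=10s outcome=S: state=OPEN
  event#7 t=14s outcome=F: state=OPEN
  event#8 t=16s outcome=F: state=OPEN
  event#9 t=20s outcome=S: state=CLOSED
  event#10 t=22s outcome=F: state=CLOSED
  event#11 t=23s outcome=S: state=CLOSED
  event#12 t=24s outcome=F: state=CLOSED
  event#13 t=26s outcome=S: state=CLOSED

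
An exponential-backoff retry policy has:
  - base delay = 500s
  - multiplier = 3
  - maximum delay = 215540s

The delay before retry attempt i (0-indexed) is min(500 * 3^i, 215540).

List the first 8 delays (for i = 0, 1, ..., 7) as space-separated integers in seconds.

Computing each delay:
  i=0: min(500*3^0, 215540) = 500
  i=1: min(500*3^1, 215540) = 1500
  i=2: min(500*3^2, 215540) = 4500
  i=3: min(500*3^3, 215540) = 13500
  i=4: min(500*3^4, 215540) = 40500
  i=5: min(500*3^5, 215540) = 121500
  i=6: min(500*3^6, 215540) = 215540
  i=7: min(500*3^7, 215540) = 215540

Answer: 500 1500 4500 13500 40500 121500 215540 215540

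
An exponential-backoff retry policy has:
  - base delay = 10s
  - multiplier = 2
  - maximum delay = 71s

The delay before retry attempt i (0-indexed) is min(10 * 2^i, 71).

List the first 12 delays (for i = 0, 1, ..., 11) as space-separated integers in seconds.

Answer: 10 20 40 71 71 71 71 71 71 71 71 71

Derivation:
Computing each delay:
  i=0: min(10*2^0, 71) = 10
  i=1: min(10*2^1, 71) = 20
  i=2: min(10*2^2, 71) = 40
  i=3: min(10*2^3, 71) = 71
  i=4: min(10*2^4, 71) = 71
  i=5: min(10*2^5, 71) = 71
  i=6: min(10*2^6, 71) = 71
  i=7: min(10*2^7, 71) = 71
  i=8: min(10*2^8, 71) = 71
  i=9: min(10*2^9, 71) = 71
  i=10: min(10*2^10, 71) = 71
  i=11: min(10*2^11, 71) = 71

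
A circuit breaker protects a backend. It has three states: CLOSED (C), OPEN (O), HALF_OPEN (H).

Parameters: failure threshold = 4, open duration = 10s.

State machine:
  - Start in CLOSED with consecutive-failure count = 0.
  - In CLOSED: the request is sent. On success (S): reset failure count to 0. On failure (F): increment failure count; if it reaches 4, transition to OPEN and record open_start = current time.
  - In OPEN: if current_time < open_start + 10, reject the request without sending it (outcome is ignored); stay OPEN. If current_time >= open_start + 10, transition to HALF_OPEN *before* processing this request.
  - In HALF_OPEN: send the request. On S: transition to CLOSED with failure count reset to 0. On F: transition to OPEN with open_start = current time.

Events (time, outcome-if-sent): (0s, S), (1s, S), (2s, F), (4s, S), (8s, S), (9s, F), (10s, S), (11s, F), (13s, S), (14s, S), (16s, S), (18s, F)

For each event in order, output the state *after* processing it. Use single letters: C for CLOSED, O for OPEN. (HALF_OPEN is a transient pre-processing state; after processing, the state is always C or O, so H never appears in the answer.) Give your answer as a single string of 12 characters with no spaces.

State after each event:
  event#1 t=0s outcome=S: state=CLOSED
  event#2 t=1s outcome=S: state=CLOSED
  event#3 t=2s outcome=F: state=CLOSED
  event#4 t=4s outcome=S: state=CLOSED
  event#5 t=8s outcome=S: state=CLOSED
  event#6 t=9s outcome=F: state=CLOSED
  event#7 t=10s outcome=S: state=CLOSED
  event#8 t=11s outcome=F: state=CLOSED
  event#9 t=13s outcome=S: state=CLOSED
  event#10 t=14s outcome=S: state=CLOSED
  event#11 t=16s outcome=S: state=CLOSED
  event#12 t=18s outcome=F: state=CLOSED

Answer: CCCCCCCCCCCC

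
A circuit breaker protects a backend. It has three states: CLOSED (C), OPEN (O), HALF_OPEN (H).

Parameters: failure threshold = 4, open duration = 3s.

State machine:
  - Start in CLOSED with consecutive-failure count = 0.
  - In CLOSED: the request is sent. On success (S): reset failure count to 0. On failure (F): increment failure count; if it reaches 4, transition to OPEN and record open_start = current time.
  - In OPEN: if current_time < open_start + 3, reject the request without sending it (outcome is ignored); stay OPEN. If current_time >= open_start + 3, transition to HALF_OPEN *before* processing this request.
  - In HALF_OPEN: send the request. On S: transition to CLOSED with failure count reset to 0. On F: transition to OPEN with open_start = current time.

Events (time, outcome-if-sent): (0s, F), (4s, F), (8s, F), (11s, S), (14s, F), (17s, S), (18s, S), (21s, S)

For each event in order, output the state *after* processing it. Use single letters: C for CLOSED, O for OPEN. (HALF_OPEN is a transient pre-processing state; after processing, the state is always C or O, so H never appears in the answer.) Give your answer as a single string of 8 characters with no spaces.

Answer: CCCCCCCC

Derivation:
State after each event:
  event#1 t=0s outcome=F: state=CLOSED
  event#2 t=4s outcome=F: state=CLOSED
  event#3 t=8s outcome=F: state=CLOSED
  event#4 t=11s outcome=S: state=CLOSED
  event#5 t=14s outcome=F: state=CLOSED
  event#6 t=17s outcome=S: state=CLOSED
  event#7 t=18s outcome=S: state=CLOSED
  event#8 t=21s outcome=S: state=CLOSED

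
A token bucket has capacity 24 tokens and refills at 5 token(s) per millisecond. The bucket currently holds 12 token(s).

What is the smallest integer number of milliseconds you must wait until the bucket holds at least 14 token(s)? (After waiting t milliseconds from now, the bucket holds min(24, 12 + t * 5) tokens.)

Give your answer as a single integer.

Need 12 + t * 5 >= 14, so t >= 2/5.
Smallest integer t = ceil(2/5) = 1.

Answer: 1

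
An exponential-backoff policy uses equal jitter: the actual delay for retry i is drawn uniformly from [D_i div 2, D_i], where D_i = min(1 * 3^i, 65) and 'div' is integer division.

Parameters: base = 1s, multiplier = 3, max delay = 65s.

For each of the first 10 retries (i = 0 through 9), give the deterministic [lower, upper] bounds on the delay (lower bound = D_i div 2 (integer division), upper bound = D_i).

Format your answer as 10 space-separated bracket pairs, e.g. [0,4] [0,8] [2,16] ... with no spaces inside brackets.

Answer: [0,1] [1,3] [4,9] [13,27] [32,65] [32,65] [32,65] [32,65] [32,65] [32,65]

Derivation:
Computing bounds per retry:
  i=0: D_i=min(1*3^0,65)=1, bounds=[0,1]
  i=1: D_i=min(1*3^1,65)=3, bounds=[1,3]
  i=2: D_i=min(1*3^2,65)=9, bounds=[4,9]
  i=3: D_i=min(1*3^3,65)=27, bounds=[13,27]
  i=4: D_i=min(1*3^4,65)=65, bounds=[32,65]
  i=5: D_i=min(1*3^5,65)=65, bounds=[32,65]
  i=6: D_i=min(1*3^6,65)=65, bounds=[32,65]
  i=7: D_i=min(1*3^7,65)=65, bounds=[32,65]
  i=8: D_i=min(1*3^8,65)=65, bounds=[32,65]
  i=9: D_i=min(1*3^9,65)=65, bounds=[32,65]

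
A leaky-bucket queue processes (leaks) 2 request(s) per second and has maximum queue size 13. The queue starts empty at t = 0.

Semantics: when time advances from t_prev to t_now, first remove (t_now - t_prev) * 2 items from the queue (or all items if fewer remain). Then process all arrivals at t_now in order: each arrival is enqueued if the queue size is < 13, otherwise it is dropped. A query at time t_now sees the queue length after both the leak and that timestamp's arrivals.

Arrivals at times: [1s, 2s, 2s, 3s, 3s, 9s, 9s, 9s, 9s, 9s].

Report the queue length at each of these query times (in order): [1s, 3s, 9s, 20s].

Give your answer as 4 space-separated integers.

Queue lengths at query times:
  query t=1s: backlog = 1
  query t=3s: backlog = 2
  query t=9s: backlog = 5
  query t=20s: backlog = 0

Answer: 1 2 5 0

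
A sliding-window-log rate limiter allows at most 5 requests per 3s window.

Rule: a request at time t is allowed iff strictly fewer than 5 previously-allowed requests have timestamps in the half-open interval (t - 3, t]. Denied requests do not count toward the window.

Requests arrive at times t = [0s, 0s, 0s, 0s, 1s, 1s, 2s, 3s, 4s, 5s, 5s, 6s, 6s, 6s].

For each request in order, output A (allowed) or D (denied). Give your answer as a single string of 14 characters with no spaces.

Tracking allowed requests in the window:
  req#1 t=0s: ALLOW
  req#2 t=0s: ALLOW
  req#3 t=0s: ALLOW
  req#4 t=0s: ALLOW
  req#5 t=1s: ALLOW
  req#6 t=1s: DENY
  req#7 t=2s: DENY
  req#8 t=3s: ALLOW
  req#9 t=4s: ALLOW
  req#10 t=5s: ALLOW
  req#11 t=5s: ALLOW
  req#12 t=6s: ALLOW
  req#13 t=6s: ALLOW
  req#14 t=6s: DENY

Answer: AAAAADDAAAAAAD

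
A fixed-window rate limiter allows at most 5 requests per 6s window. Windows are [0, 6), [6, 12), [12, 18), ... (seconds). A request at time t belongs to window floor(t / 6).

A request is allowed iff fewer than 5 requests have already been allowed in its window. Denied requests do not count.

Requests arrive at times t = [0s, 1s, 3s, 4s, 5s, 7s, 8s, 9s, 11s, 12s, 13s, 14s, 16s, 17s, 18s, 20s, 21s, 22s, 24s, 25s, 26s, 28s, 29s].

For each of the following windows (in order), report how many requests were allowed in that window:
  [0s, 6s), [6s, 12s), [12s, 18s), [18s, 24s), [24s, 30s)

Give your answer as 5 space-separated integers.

Answer: 5 4 5 4 5

Derivation:
Processing requests:
  req#1 t=0s (window 0): ALLOW
  req#2 t=1s (window 0): ALLOW
  req#3 t=3s (window 0): ALLOW
  req#4 t=4s (window 0): ALLOW
  req#5 t=5s (window 0): ALLOW
  req#6 t=7s (window 1): ALLOW
  req#7 t=8s (window 1): ALLOW
  req#8 t=9s (window 1): ALLOW
  req#9 t=11s (window 1): ALLOW
  req#10 t=12s (window 2): ALLOW
  req#11 t=13s (window 2): ALLOW
  req#12 t=14s (window 2): ALLOW
  req#13 t=16s (window 2): ALLOW
  req#14 t=17s (window 2): ALLOW
  req#15 t=18s (window 3): ALLOW
  req#16 t=20s (window 3): ALLOW
  req#17 t=21s (window 3): ALLOW
  req#18 t=22s (window 3): ALLOW
  req#19 t=24s (window 4): ALLOW
  req#20 t=25s (window 4): ALLOW
  req#21 t=26s (window 4): ALLOW
  req#22 t=28s (window 4): ALLOW
  req#23 t=29s (window 4): ALLOW

Allowed counts by window: 5 4 5 4 5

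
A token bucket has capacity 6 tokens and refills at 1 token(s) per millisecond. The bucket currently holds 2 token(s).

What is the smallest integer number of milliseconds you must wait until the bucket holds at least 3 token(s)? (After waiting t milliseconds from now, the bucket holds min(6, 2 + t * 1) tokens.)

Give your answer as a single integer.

Need 2 + t * 1 >= 3, so t >= 1/1.
Smallest integer t = ceil(1/1) = 1.

Answer: 1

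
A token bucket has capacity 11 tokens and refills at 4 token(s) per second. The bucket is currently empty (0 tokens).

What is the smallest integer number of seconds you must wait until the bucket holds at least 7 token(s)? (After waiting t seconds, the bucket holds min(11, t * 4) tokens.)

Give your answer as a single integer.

Need t * 4 >= 7, so t >= 7/4.
Smallest integer t = ceil(7/4) = 2.

Answer: 2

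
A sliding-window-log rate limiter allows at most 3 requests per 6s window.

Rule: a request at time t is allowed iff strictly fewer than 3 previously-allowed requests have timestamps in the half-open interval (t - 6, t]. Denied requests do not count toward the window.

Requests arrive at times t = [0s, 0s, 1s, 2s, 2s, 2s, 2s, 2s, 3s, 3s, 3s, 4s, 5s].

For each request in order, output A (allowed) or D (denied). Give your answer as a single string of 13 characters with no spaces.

Answer: AAADDDDDDDDDD

Derivation:
Tracking allowed requests in the window:
  req#1 t=0s: ALLOW
  req#2 t=0s: ALLOW
  req#3 t=1s: ALLOW
  req#4 t=2s: DENY
  req#5 t=2s: DENY
  req#6 t=2s: DENY
  req#7 t=2s: DENY
  req#8 t=2s: DENY
  req#9 t=3s: DENY
  req#10 t=3s: DENY
  req#11 t=3s: DENY
  req#12 t=4s: DENY
  req#13 t=5s: DENY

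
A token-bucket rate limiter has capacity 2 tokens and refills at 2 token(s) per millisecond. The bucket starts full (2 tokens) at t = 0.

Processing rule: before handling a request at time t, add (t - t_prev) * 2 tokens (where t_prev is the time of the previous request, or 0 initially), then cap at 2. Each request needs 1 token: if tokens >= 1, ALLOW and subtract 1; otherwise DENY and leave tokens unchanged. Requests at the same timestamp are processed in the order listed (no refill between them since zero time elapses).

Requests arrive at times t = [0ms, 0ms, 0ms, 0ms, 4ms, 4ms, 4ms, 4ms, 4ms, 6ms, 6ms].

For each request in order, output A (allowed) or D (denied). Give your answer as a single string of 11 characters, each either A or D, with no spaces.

Answer: AADDAADDDAA

Derivation:
Simulating step by step:
  req#1 t=0ms: ALLOW
  req#2 t=0ms: ALLOW
  req#3 t=0ms: DENY
  req#4 t=0ms: DENY
  req#5 t=4ms: ALLOW
  req#6 t=4ms: ALLOW
  req#7 t=4ms: DENY
  req#8 t=4ms: DENY
  req#9 t=4ms: DENY
  req#10 t=6ms: ALLOW
  req#11 t=6ms: ALLOW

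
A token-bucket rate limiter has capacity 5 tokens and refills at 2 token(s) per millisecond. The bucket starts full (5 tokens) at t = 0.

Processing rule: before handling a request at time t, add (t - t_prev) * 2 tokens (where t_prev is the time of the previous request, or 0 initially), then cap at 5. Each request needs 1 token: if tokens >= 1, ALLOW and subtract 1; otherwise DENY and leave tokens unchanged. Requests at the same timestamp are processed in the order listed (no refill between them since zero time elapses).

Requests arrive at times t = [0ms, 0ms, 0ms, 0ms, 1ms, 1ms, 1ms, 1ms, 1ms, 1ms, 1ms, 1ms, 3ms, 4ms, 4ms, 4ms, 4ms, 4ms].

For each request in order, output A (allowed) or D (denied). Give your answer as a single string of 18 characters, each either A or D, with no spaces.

Answer: AAAAAAADDDDDAAAAAA

Derivation:
Simulating step by step:
  req#1 t=0ms: ALLOW
  req#2 t=0ms: ALLOW
  req#3 t=0ms: ALLOW
  req#4 t=0ms: ALLOW
  req#5 t=1ms: ALLOW
  req#6 t=1ms: ALLOW
  req#7 t=1ms: ALLOW
  req#8 t=1ms: DENY
  req#9 t=1ms: DENY
  req#10 t=1ms: DENY
  req#11 t=1ms: DENY
  req#12 t=1ms: DENY
  req#13 t=3ms: ALLOW
  req#14 t=4ms: ALLOW
  req#15 t=4ms: ALLOW
  req#16 t=4ms: ALLOW
  req#17 t=4ms: ALLOW
  req#18 t=4ms: ALLOW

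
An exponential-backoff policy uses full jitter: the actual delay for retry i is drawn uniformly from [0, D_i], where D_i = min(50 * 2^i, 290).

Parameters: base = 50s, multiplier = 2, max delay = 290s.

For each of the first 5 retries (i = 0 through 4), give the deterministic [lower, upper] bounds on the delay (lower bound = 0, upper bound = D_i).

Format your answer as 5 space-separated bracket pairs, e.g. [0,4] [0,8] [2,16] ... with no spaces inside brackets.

Computing bounds per retry:
  i=0: D_i=min(50*2^0,290)=50, bounds=[0,50]
  i=1: D_i=min(50*2^1,290)=100, bounds=[0,100]
  i=2: D_i=min(50*2^2,290)=200, bounds=[0,200]
  i=3: D_i=min(50*2^3,290)=290, bounds=[0,290]
  i=4: D_i=min(50*2^4,290)=290, bounds=[0,290]

Answer: [0,50] [0,100] [0,200] [0,290] [0,290]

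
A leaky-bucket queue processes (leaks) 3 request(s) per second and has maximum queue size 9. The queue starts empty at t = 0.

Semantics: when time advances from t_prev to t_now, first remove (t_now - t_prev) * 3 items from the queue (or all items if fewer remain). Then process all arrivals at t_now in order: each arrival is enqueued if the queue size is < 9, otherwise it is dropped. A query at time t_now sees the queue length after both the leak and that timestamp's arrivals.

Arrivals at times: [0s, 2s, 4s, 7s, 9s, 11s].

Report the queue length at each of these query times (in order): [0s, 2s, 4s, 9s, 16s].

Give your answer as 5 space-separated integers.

Answer: 1 1 1 1 0

Derivation:
Queue lengths at query times:
  query t=0s: backlog = 1
  query t=2s: backlog = 1
  query t=4s: backlog = 1
  query t=9s: backlog = 1
  query t=16s: backlog = 0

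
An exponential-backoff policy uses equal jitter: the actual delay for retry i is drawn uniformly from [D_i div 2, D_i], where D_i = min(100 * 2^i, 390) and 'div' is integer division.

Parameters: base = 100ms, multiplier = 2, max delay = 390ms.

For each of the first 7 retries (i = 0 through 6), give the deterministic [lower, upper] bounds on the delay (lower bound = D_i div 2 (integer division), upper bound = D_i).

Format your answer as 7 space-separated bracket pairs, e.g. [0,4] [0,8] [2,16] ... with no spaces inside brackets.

Computing bounds per retry:
  i=0: D_i=min(100*2^0,390)=100, bounds=[50,100]
  i=1: D_i=min(100*2^1,390)=200, bounds=[100,200]
  i=2: D_i=min(100*2^2,390)=390, bounds=[195,390]
  i=3: D_i=min(100*2^3,390)=390, bounds=[195,390]
  i=4: D_i=min(100*2^4,390)=390, bounds=[195,390]
  i=5: D_i=min(100*2^5,390)=390, bounds=[195,390]
  i=6: D_i=min(100*2^6,390)=390, bounds=[195,390]

Answer: [50,100] [100,200] [195,390] [195,390] [195,390] [195,390] [195,390]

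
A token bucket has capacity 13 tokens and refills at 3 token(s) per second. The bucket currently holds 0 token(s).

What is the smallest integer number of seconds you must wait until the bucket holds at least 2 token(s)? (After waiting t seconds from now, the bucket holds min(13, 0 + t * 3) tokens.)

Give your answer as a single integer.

Need 0 + t * 3 >= 2, so t >= 2/3.
Smallest integer t = ceil(2/3) = 1.

Answer: 1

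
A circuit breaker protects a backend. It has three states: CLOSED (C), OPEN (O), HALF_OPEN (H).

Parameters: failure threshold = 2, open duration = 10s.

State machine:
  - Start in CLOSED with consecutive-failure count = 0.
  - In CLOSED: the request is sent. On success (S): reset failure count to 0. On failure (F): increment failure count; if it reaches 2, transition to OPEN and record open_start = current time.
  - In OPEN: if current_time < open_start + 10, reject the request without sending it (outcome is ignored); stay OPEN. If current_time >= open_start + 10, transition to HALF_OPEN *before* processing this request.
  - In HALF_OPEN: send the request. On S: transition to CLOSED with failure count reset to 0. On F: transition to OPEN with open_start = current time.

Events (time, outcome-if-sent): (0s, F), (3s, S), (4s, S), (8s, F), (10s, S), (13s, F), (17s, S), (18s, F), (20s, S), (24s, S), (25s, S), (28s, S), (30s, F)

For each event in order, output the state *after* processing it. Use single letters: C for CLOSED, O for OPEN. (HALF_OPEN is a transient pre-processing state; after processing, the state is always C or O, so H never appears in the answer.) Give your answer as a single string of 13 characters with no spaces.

Answer: CCCCCCCCCCCCC

Derivation:
State after each event:
  event#1 t=0s outcome=F: state=CLOSED
  event#2 t=3s outcome=S: state=CLOSED
  event#3 t=4s outcome=S: state=CLOSED
  event#4 t=8s outcome=F: state=CLOSED
  event#5 t=10s outcome=S: state=CLOSED
  event#6 t=13s outcome=F: state=CLOSED
  event#7 t=17s outcome=S: state=CLOSED
  event#8 t=18s outcome=F: state=CLOSED
  event#9 t=20s outcome=S: state=CLOSED
  event#10 t=24s outcome=S: state=CLOSED
  event#11 t=25s outcome=S: state=CLOSED
  event#12 t=28s outcome=S: state=CLOSED
  event#13 t=30s outcome=F: state=CLOSED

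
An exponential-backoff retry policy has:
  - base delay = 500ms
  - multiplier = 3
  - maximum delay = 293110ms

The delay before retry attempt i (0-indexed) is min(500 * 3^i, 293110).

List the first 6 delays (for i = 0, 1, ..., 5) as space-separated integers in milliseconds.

Computing each delay:
  i=0: min(500*3^0, 293110) = 500
  i=1: min(500*3^1, 293110) = 1500
  i=2: min(500*3^2, 293110) = 4500
  i=3: min(500*3^3, 293110) = 13500
  i=4: min(500*3^4, 293110) = 40500
  i=5: min(500*3^5, 293110) = 121500

Answer: 500 1500 4500 13500 40500 121500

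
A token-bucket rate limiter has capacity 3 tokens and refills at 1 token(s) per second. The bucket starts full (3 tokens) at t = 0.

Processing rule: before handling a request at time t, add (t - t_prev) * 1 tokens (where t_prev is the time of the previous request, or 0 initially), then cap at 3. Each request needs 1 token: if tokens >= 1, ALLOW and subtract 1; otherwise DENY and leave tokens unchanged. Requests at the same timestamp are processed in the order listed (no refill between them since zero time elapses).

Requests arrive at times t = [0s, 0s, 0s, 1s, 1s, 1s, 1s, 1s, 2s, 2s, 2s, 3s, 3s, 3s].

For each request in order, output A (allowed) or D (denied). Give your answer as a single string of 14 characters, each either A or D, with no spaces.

Simulating step by step:
  req#1 t=0s: ALLOW
  req#2 t=0s: ALLOW
  req#3 t=0s: ALLOW
  req#4 t=1s: ALLOW
  req#5 t=1s: DENY
  req#6 t=1s: DENY
  req#7 t=1s: DENY
  req#8 t=1s: DENY
  req#9 t=2s: ALLOW
  req#10 t=2s: DENY
  req#11 t=2s: DENY
  req#12 t=3s: ALLOW
  req#13 t=3s: DENY
  req#14 t=3s: DENY

Answer: AAAADDDDADDADD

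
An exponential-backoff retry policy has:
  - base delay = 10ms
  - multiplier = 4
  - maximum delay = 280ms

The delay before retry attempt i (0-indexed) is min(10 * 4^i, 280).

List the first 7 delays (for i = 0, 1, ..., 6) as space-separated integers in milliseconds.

Computing each delay:
  i=0: min(10*4^0, 280) = 10
  i=1: min(10*4^1, 280) = 40
  i=2: min(10*4^2, 280) = 160
  i=3: min(10*4^3, 280) = 280
  i=4: min(10*4^4, 280) = 280
  i=5: min(10*4^5, 280) = 280
  i=6: min(10*4^6, 280) = 280

Answer: 10 40 160 280 280 280 280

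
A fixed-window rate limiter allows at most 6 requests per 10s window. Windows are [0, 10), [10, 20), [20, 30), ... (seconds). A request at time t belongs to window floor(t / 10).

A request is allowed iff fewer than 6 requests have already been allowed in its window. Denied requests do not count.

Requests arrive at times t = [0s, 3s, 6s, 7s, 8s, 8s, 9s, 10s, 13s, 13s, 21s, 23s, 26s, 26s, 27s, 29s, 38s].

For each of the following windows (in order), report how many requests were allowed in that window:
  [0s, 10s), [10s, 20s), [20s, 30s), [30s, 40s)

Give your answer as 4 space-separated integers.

Answer: 6 3 6 1

Derivation:
Processing requests:
  req#1 t=0s (window 0): ALLOW
  req#2 t=3s (window 0): ALLOW
  req#3 t=6s (window 0): ALLOW
  req#4 t=7s (window 0): ALLOW
  req#5 t=8s (window 0): ALLOW
  req#6 t=8s (window 0): ALLOW
  req#7 t=9s (window 0): DENY
  req#8 t=10s (window 1): ALLOW
  req#9 t=13s (window 1): ALLOW
  req#10 t=13s (window 1): ALLOW
  req#11 t=21s (window 2): ALLOW
  req#12 t=23s (window 2): ALLOW
  req#13 t=26s (window 2): ALLOW
  req#14 t=26s (window 2): ALLOW
  req#15 t=27s (window 2): ALLOW
  req#16 t=29s (window 2): ALLOW
  req#17 t=38s (window 3): ALLOW

Allowed counts by window: 6 3 6 1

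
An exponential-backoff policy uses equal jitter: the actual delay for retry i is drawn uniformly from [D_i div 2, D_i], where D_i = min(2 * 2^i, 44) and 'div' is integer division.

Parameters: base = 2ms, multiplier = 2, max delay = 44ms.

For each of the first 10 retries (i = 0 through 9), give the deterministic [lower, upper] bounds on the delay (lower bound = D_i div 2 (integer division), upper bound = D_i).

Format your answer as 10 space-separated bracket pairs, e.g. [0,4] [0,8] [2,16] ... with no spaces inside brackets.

Computing bounds per retry:
  i=0: D_i=min(2*2^0,44)=2, bounds=[1,2]
  i=1: D_i=min(2*2^1,44)=4, bounds=[2,4]
  i=2: D_i=min(2*2^2,44)=8, bounds=[4,8]
  i=3: D_i=min(2*2^3,44)=16, bounds=[8,16]
  i=4: D_i=min(2*2^4,44)=32, bounds=[16,32]
  i=5: D_i=min(2*2^5,44)=44, bounds=[22,44]
  i=6: D_i=min(2*2^6,44)=44, bounds=[22,44]
  i=7: D_i=min(2*2^7,44)=44, bounds=[22,44]
  i=8: D_i=min(2*2^8,44)=44, bounds=[22,44]
  i=9: D_i=min(2*2^9,44)=44, bounds=[22,44]

Answer: [1,2] [2,4] [4,8] [8,16] [16,32] [22,44] [22,44] [22,44] [22,44] [22,44]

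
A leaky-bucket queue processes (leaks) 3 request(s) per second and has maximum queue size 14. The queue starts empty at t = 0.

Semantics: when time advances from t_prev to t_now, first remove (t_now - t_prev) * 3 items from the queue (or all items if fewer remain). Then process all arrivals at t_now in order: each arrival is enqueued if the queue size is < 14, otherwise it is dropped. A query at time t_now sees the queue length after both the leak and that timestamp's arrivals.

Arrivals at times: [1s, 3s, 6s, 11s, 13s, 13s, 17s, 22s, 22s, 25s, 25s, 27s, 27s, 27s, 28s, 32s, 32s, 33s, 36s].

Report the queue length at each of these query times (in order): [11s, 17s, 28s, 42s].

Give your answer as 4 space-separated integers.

Queue lengths at query times:
  query t=11s: backlog = 1
  query t=17s: backlog = 1
  query t=28s: backlog = 1
  query t=42s: backlog = 0

Answer: 1 1 1 0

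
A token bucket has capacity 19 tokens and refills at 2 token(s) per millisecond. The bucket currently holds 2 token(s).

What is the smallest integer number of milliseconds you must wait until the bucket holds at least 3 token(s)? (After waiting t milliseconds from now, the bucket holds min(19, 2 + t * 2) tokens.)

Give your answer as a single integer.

Need 2 + t * 2 >= 3, so t >= 1/2.
Smallest integer t = ceil(1/2) = 1.

Answer: 1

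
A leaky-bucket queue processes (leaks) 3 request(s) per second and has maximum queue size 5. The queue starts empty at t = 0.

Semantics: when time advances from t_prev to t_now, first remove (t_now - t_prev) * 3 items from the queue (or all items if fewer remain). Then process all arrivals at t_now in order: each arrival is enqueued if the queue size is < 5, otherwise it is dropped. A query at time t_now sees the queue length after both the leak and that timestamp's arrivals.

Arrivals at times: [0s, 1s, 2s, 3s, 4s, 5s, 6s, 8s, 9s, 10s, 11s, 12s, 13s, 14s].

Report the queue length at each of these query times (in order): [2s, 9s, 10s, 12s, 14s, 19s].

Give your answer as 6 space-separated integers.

Queue lengths at query times:
  query t=2s: backlog = 1
  query t=9s: backlog = 1
  query t=10s: backlog = 1
  query t=12s: backlog = 1
  query t=14s: backlog = 1
  query t=19s: backlog = 0

Answer: 1 1 1 1 1 0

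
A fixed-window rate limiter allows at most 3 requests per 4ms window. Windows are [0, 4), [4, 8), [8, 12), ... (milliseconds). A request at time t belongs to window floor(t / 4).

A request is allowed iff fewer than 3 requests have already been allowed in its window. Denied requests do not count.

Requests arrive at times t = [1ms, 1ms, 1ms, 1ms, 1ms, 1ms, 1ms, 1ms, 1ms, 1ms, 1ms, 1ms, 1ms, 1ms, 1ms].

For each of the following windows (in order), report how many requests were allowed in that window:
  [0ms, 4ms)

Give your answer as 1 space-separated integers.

Processing requests:
  req#1 t=1ms (window 0): ALLOW
  req#2 t=1ms (window 0): ALLOW
  req#3 t=1ms (window 0): ALLOW
  req#4 t=1ms (window 0): DENY
  req#5 t=1ms (window 0): DENY
  req#6 t=1ms (window 0): DENY
  req#7 t=1ms (window 0): DENY
  req#8 t=1ms (window 0): DENY
  req#9 t=1ms (window 0): DENY
  req#10 t=1ms (window 0): DENY
  req#11 t=1ms (window 0): DENY
  req#12 t=1ms (window 0): DENY
  req#13 t=1ms (window 0): DENY
  req#14 t=1ms (window 0): DENY
  req#15 t=1ms (window 0): DENY

Allowed counts by window: 3

Answer: 3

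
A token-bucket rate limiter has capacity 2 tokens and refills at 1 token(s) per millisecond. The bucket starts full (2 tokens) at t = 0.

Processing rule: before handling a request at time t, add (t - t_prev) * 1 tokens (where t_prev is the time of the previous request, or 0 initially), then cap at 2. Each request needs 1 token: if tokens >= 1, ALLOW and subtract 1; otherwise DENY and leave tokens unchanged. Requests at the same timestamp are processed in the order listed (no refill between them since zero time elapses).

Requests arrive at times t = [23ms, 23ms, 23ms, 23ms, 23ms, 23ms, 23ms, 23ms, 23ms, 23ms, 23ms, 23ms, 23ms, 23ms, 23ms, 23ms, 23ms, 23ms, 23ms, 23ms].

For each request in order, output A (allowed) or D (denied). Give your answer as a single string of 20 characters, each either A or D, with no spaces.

Simulating step by step:
  req#1 t=23ms: ALLOW
  req#2 t=23ms: ALLOW
  req#3 t=23ms: DENY
  req#4 t=23ms: DENY
  req#5 t=23ms: DENY
  req#6 t=23ms: DENY
  req#7 t=23ms: DENY
  req#8 t=23ms: DENY
  req#9 t=23ms: DENY
  req#10 t=23ms: DENY
  req#11 t=23ms: DENY
  req#12 t=23ms: DENY
  req#13 t=23ms: DENY
  req#14 t=23ms: DENY
  req#15 t=23ms: DENY
  req#16 t=23ms: DENY
  req#17 t=23ms: DENY
  req#18 t=23ms: DENY
  req#19 t=23ms: DENY
  req#20 t=23ms: DENY

Answer: AADDDDDDDDDDDDDDDDDD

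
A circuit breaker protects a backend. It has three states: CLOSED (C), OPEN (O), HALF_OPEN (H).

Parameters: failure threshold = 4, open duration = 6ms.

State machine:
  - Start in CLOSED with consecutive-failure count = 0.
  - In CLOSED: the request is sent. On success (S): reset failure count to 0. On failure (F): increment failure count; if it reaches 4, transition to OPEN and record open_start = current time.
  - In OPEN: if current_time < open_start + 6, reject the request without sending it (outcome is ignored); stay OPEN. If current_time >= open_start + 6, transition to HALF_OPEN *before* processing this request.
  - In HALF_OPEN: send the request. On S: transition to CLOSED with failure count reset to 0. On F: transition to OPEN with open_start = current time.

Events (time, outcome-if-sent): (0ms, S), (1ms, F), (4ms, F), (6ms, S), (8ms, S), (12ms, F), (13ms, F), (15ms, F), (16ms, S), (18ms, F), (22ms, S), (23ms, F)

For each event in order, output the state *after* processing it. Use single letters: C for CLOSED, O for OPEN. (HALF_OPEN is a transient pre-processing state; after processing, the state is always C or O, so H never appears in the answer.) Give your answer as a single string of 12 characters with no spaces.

Answer: CCCCCCCCCCCC

Derivation:
State after each event:
  event#1 t=0ms outcome=S: state=CLOSED
  event#2 t=1ms outcome=F: state=CLOSED
  event#3 t=4ms outcome=F: state=CLOSED
  event#4 t=6ms outcome=S: state=CLOSED
  event#5 t=8ms outcome=S: state=CLOSED
  event#6 t=12ms outcome=F: state=CLOSED
  event#7 t=13ms outcome=F: state=CLOSED
  event#8 t=15ms outcome=F: state=CLOSED
  event#9 t=16ms outcome=S: state=CLOSED
  event#10 t=18ms outcome=F: state=CLOSED
  event#11 t=22ms outcome=S: state=CLOSED
  event#12 t=23ms outcome=F: state=CLOSED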